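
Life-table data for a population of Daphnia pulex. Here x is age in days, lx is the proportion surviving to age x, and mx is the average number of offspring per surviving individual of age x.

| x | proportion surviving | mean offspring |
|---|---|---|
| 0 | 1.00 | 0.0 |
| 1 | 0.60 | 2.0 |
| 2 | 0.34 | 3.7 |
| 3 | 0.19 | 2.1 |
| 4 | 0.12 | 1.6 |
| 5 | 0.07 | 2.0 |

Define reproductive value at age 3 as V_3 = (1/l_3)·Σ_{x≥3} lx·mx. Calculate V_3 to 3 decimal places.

lx·mx for x ≥ 3: 0.399, 0.192, 0.14 → sum = 0.731
V_3 = 0.731 / l_3 = 0.731 / 0.19 = 3.847368… → 3.847

3.847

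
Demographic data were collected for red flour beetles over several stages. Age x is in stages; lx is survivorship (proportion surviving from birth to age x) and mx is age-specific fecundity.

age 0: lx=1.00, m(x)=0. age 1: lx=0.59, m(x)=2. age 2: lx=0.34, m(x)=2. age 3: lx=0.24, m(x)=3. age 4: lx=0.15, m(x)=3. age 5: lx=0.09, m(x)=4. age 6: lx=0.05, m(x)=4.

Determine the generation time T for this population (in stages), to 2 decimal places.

lx·mx: 0, 1.18, 0.68, 0.72, 0.45, 0.36, 0.2 → R0 = 3.59
x·lx·mx: 0, 1.18, 1.36, 2.16, 1.8, 1.8, 1.2 → Σ = 9.5
T = 9.5 / 3.59 = 2.64624… → 2.65

2.65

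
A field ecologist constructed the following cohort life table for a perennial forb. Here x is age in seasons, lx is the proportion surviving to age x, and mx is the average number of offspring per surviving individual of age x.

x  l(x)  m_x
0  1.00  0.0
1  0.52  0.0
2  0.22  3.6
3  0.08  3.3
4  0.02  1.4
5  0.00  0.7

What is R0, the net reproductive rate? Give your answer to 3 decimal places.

1.084

lx·mx by age: 0, 0, 0.792, 0.264, 0.028, 0
R0 = Σ lx·mx = 1.084 → 1.084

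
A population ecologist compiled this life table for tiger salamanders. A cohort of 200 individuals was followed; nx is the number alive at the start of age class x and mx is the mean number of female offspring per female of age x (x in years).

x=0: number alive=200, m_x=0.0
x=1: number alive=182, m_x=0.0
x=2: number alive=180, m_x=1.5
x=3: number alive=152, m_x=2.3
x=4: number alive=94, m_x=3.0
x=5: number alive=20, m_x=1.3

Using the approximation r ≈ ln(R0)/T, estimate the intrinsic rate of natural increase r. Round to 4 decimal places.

0.4999

lx = nx/n0 = nx/200: 1, 0.91, 0.9, 0.76, 0.47, 0.1
R0 = Σ lx·mx = 0 + 0 + 1.35 + 1.748 + 1.41 + 0.13 = 4.638
Σ x·lx·mx = 14.234; T = 14.234/4.638 = 3.069…
r ≈ ln(R0)/T = ln(4.638)/3.069… = 0.49993… → 0.4999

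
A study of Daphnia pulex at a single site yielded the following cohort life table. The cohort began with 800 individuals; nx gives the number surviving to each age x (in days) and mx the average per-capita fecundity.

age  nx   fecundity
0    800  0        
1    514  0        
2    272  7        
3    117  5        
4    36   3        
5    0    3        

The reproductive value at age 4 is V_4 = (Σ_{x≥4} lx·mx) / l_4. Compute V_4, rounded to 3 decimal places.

lx = nx/n0 = nx/800: 1, 0.6425, 0.34, 0.14625, 0.045, 0
lx·mx for x ≥ 4: 0.135, 0 → sum = 0.135
V_4 = 0.135 / l_4 = 0.135 / 0.045 = 3 → 3.000

3.000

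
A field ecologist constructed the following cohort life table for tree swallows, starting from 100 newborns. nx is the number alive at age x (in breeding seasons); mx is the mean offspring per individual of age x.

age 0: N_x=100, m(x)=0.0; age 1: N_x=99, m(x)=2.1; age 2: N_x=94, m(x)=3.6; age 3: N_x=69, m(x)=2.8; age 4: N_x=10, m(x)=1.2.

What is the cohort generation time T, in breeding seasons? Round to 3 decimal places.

2.012

lx = nx/n0 = nx/100: 1, 0.99, 0.94, 0.69, 0.1
lx·mx: 0, 2.079, 3.384, 1.932, 0.12 → R0 = 7.515
x·lx·mx: 0, 2.079, 6.768, 5.796, 0.48 → Σ = 15.123
T = 15.123 / 7.515 = 2.012375… → 2.012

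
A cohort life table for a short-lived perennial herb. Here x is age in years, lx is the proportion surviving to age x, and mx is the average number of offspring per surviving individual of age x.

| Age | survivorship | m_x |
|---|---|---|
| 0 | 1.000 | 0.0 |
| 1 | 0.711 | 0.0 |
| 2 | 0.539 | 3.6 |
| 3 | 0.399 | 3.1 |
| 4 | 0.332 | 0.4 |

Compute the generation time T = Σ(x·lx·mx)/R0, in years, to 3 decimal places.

lx·mx: 0, 0, 1.9404, 1.2369, 0.1328 → R0 = 3.3101
x·lx·mx: 0, 0, 3.8808, 3.7107, 0.5312 → Σ = 8.1227
T = 8.1227 / 3.3101 = 2.453914… → 2.454

2.454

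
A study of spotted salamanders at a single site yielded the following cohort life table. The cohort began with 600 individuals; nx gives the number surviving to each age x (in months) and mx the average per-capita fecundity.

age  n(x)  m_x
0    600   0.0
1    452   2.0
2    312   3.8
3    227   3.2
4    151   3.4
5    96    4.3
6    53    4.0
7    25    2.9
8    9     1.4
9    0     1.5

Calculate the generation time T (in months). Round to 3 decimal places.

lx = nx/n0 = nx/600: 1, 0.75333…, 0.52, 0.37833…, 0.25167…, 0.16, 0.08833…, 0.04167…, 0.015, 0
lx·mx: 0, 1.506667…, 1.976, 1.210667…, 0.855667…, 0.688, 0.353333…, 0.120833…, 0.021, 0 → R0 = 6.732167…
x·lx·mx: 0, 1.506667…, 3.952, 3.632…, 3.422667…, 3.44, 2.12…, 0.845833…, 0.168, 0 → Σ = 19.087167…
T = 19.087167… / 6.732167… = 2.835219… → 2.835

2.835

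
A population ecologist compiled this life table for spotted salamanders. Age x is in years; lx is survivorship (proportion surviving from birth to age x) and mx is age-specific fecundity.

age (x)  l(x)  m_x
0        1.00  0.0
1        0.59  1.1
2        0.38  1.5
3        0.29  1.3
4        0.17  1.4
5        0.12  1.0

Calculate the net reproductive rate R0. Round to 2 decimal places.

lx·mx by age: 0, 0.649, 0.57, 0.377, 0.238, 0.12
R0 = Σ lx·mx = 1.954 → 1.95

1.95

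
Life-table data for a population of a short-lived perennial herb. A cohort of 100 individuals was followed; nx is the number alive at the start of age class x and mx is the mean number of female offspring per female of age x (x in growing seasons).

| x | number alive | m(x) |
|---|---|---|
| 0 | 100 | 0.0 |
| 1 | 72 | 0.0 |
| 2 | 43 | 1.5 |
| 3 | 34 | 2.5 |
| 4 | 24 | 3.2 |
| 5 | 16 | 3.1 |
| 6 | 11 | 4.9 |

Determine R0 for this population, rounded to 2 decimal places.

lx = nx/n0 = nx/100: 1, 0.72, 0.43, 0.34, 0.24, 0.16, 0.11
lx·mx by age: 0, 0, 0.645, 0.85, 0.768, 0.496, 0.539
R0 = Σ lx·mx = 3.298 → 3.30

3.30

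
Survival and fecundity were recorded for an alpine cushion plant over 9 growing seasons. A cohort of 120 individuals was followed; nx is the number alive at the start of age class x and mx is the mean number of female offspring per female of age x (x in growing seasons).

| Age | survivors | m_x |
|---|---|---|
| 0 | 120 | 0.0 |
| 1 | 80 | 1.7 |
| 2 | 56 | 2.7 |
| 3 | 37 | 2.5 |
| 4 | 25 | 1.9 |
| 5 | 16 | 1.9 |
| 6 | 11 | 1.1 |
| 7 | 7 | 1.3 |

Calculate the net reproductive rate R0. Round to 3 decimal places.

lx = nx/n0 = nx/120: 1, 0.66667…, 0.46667…, 0.30833…, 0.20833…, 0.13333…, 0.09167…, 0.05833…
lx·mx by age: 0, 1.133333…, 1.26…, 0.770833…, 0.395833…, 0.253333…, 0.100833…, 0.075833…
R0 = Σ lx·mx = 3.99… → 3.990

3.990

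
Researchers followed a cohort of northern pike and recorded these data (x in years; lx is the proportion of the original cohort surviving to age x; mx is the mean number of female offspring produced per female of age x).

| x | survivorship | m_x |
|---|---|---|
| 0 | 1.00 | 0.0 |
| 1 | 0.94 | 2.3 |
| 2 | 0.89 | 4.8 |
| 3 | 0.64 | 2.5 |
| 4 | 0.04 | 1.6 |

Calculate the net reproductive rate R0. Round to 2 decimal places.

lx·mx by age: 0, 2.162, 4.272, 1.6, 0.064
R0 = Σ lx·mx = 8.098 → 8.10

8.10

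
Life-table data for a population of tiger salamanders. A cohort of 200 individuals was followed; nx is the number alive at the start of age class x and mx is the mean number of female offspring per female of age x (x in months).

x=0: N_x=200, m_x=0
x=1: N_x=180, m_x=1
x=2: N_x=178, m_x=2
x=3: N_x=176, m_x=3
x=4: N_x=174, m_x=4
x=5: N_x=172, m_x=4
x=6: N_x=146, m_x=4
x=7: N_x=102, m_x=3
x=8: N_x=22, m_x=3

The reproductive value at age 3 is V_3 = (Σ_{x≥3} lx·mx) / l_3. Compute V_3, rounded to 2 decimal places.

lx = nx/n0 = nx/200: 1, 0.9, 0.89, 0.88, 0.87, 0.86, 0.73, 0.51, 0.11
lx·mx for x ≥ 3: 2.64, 3.48, 3.44, 2.92, 1.53, 0.33 → sum = 14.34
V_3 = 14.34 / l_3 = 14.34 / 0.88 = 16.295455… → 16.30

16.30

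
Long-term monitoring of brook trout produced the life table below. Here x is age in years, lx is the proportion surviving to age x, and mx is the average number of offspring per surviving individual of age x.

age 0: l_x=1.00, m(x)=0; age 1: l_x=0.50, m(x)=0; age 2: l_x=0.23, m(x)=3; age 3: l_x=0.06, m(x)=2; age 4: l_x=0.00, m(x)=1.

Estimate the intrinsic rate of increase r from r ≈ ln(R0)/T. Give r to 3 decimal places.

R0 = Σ lx·mx = 0 + 0 + 0.69 + 0.12 + 0 = 0.81
Σ x·lx·mx = 1.74; T = 1.74/0.81 = 2.14815…
r ≈ ln(R0)/T = ln(0.81)/2.14815… = -0.09809… → -0.098

-0.098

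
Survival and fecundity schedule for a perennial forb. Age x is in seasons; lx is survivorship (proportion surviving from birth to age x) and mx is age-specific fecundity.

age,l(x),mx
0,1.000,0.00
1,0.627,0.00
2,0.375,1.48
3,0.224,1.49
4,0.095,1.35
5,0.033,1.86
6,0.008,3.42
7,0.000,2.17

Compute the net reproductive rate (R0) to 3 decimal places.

1.106

lx·mx by age: 0, 0, 0.555, 0.33376, 0.12825, 0.06138, 0.02736, 0
R0 = Σ lx·mx = 1.10575 → 1.106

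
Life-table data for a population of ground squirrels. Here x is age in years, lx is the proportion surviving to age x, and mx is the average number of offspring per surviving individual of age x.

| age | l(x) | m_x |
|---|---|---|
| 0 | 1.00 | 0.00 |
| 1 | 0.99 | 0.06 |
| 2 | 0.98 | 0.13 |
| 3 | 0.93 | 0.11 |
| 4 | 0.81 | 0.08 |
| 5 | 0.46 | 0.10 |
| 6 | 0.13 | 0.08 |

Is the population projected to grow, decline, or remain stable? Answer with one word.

declining

R0 = Σ lx·mx = 0 + 0.0594 + 0.1274 + 0.1023 + 0.0648 + 0.046 + 0.0104 = 0.4103
R0 < 1, so the population is declining.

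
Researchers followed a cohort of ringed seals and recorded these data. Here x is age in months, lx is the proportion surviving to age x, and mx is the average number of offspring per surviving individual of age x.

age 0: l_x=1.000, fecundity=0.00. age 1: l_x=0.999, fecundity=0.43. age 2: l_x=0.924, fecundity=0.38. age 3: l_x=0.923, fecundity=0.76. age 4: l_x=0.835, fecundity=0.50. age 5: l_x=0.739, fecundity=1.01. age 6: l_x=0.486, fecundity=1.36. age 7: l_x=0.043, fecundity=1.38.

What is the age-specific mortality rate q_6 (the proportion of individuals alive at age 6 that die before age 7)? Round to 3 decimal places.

q_6 = (l_6 − l_7) / l_6 = (0.486 − 0.043) / 0.486
     = 0.443 / 0.486 = 0.911523… → 0.912

0.912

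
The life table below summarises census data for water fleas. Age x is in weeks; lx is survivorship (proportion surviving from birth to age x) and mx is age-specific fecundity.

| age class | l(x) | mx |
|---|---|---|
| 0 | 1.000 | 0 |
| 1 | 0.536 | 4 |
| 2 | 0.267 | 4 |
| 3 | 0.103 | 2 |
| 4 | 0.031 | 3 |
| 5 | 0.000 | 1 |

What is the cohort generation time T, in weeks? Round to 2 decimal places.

1.50

lx·mx: 0, 2.144, 1.068, 0.206, 0.093, 0 → R0 = 3.511
x·lx·mx: 0, 2.144, 2.136, 0.618, 0.372, 0 → Σ = 5.27
T = 5.27 / 3.511 = 1.500997… → 1.50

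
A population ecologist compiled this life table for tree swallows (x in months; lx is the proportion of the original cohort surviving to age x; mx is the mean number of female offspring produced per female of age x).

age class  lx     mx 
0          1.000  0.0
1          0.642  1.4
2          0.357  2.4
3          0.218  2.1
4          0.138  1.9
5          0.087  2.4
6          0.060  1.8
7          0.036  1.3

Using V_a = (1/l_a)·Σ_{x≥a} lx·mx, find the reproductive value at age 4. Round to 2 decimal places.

lx·mx for x ≥ 4: 0.2622, 0.2088, 0.108, 0.0468 → sum = 0.6258
V_4 = 0.6258 / l_4 = 0.6258 / 0.138 = 4.534783… → 4.53

4.53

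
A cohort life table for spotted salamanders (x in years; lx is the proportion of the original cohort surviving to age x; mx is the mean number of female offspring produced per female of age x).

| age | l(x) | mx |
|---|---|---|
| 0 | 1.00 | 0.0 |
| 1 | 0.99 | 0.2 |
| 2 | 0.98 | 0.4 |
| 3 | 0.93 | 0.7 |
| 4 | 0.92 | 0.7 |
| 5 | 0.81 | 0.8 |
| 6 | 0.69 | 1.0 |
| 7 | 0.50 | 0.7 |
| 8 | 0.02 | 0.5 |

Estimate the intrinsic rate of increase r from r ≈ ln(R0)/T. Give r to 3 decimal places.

0.297

R0 = Σ lx·mx = 0 + 0.198 + 0.392 + 0.651 + 0.644 + 0.648 + 0.69 + 0.35 + 0.01 = 3.583
Σ x·lx·mx = 15.421; T = 15.421/3.583 = 4.30394…
r ≈ ln(R0)/T = ln(3.583)/4.30394… = 0.29652… → 0.297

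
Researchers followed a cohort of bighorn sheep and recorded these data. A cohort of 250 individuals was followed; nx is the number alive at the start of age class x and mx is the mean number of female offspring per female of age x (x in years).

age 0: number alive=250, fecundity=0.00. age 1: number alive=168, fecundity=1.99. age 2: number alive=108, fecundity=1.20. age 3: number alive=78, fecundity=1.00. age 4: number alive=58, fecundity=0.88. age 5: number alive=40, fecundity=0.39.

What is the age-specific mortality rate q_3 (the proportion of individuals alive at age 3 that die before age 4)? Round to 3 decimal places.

lx = nx/n0 = nx/250: 1, 0.672, 0.432, 0.312, 0.232, 0.16
q_3 = (l_3 − l_4) / l_3 = (0.312 − 0.232) / 0.312
     = 0.08 / 0.312 = 0.25641… → 0.256

0.256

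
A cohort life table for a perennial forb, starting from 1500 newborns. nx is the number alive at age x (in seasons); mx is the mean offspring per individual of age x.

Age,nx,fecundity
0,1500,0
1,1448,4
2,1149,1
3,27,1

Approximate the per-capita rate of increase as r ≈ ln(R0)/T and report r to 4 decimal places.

lx = nx/n0 = nx/1500: 1, 0.96533…, 0.766, 0.018
R0 = Σ lx·mx = 0 + 3.86133… + 0.766 + 0.018 = 4.645333…
Σ x·lx·mx = 5.447333…; T = 5.447333…/4.645333… = 1.17265…
r ≈ ln(R0)/T = ln(4.645333…)/1.17265… = 1.309741… → 1.3097

1.3097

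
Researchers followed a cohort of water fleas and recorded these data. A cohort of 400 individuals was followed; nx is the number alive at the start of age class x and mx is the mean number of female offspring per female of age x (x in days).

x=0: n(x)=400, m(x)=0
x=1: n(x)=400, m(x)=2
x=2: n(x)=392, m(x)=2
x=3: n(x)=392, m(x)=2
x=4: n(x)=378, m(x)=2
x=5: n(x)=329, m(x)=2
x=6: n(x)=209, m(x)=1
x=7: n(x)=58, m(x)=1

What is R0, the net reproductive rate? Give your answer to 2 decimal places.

10.12

lx = nx/n0 = nx/400: 1, 1, 0.98, 0.98, 0.945, 0.8225, 0.5225, 0.145
lx·mx by age: 0, 2, 1.96, 1.96, 1.89, 1.645, 0.5225, 0.145
R0 = Σ lx·mx = 10.1225 → 10.12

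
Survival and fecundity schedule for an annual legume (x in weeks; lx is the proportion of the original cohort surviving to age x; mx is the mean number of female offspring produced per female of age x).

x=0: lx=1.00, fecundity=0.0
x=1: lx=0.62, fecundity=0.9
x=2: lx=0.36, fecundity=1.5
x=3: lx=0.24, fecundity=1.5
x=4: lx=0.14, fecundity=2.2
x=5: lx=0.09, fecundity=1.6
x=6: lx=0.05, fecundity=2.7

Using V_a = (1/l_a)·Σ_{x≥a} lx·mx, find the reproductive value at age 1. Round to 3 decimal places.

lx·mx for x ≥ 1: 0.558, 0.54, 0.36, 0.308, 0.144, 0.135 → sum = 2.045
V_1 = 2.045 / l_1 = 2.045 / 0.62 = 3.298387… → 3.298

3.298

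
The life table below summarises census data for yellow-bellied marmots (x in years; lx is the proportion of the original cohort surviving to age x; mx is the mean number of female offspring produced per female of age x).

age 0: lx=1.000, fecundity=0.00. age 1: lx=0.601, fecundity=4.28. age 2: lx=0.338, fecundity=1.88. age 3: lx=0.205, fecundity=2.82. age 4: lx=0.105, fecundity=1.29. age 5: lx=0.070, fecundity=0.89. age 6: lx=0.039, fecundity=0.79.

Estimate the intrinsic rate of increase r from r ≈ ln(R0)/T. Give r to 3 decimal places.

R0 = Σ lx·mx = 0 + 2.57228 + 0.63544 + 0.5781 + 0.13545 + 0.0623 + 0.03081 = 4.01438
Σ x·lx·mx = 6.61562; T = 6.61562/4.01438 = 1.64798…
r ≈ ln(R0)/T = ln(4.01438)/1.64798… = 0.84339… → 0.843

0.843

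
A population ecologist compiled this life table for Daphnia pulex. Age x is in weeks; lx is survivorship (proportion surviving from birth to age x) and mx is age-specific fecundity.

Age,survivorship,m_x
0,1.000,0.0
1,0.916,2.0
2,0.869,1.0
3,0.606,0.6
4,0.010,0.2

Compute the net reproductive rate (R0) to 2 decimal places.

lx·mx by age: 0, 1.832, 0.869, 0.3636, 0.002
R0 = Σ lx·mx = 3.0666 → 3.07

3.07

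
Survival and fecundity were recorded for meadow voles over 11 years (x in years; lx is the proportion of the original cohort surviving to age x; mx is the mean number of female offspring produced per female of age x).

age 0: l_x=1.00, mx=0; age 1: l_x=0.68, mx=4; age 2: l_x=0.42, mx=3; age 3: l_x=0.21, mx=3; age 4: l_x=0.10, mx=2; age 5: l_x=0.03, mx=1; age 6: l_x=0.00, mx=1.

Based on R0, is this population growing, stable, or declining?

R0 = Σ lx·mx = 0 + 2.72 + 1.26 + 0.63 + 0.2 + 0.03 + 0 = 4.84
R0 > 1, so the population is growing.

growing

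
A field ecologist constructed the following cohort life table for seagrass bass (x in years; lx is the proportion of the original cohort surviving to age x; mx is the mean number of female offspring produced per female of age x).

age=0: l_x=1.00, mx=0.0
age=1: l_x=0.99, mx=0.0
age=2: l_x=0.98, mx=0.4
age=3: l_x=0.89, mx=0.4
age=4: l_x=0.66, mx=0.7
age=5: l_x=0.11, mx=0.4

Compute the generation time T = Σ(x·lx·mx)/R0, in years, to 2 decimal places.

lx·mx: 0, 0, 0.392, 0.356, 0.462, 0.044 → R0 = 1.254
x·lx·mx: 0, 0, 0.784, 1.068, 1.848, 0.22 → Σ = 3.92
T = 3.92 / 1.254 = 3.125997… → 3.13

3.13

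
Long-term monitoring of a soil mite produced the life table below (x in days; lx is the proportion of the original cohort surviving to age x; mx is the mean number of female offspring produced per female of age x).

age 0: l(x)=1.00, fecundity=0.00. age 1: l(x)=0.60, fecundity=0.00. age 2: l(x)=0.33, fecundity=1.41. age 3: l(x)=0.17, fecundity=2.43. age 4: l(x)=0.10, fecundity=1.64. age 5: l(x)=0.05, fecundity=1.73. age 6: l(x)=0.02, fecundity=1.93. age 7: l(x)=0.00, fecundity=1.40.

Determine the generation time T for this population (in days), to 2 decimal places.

2.99

lx·mx: 0, 0, 0.4653, 0.4131, 0.164, 0.0865, 0.0386, 0 → R0 = 1.1675
x·lx·mx: 0, 0, 0.9306, 1.2393, 0.656, 0.4325, 0.2316, 0 → Σ = 3.49
T = 3.49 / 1.1675 = 2.989293… → 2.99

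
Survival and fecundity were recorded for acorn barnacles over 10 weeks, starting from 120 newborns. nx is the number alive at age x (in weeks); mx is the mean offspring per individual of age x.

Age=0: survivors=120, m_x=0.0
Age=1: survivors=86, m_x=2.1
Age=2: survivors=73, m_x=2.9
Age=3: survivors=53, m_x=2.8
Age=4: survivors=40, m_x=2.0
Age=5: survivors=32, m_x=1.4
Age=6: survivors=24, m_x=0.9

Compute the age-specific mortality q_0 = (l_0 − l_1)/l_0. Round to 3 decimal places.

lx = nx/n0 = nx/120: 1, 0.71667…, 0.60833…, 0.44167…, 0.33333…, 0.26667…, 0.2
q_0 = (l_0 − l_1) / l_0 = (1 − 0.716667…) / 1
     = 0.283333… / 1 = 0.283333… → 0.283

0.283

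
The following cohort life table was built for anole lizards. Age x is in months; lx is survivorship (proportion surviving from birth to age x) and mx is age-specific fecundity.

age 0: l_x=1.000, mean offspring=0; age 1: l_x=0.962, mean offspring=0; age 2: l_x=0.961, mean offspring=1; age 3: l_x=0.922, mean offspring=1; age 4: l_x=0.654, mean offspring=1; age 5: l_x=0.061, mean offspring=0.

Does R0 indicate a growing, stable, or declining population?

R0 = Σ lx·mx = 0 + 0 + 0.961 + 0.922 + 0.654 + 0 = 2.537
R0 > 1, so the population is growing.

growing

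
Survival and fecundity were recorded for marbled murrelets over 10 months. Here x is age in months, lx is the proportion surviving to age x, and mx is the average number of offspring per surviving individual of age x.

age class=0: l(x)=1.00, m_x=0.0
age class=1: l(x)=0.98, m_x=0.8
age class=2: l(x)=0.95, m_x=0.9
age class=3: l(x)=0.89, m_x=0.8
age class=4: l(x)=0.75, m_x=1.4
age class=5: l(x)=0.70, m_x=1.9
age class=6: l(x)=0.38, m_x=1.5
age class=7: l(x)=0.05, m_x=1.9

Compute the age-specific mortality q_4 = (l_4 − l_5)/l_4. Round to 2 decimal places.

q_4 = (l_4 − l_5) / l_4 = (0.75 − 0.7) / 0.75
     = 0.05 / 0.75 = 0.066667… → 0.07

0.07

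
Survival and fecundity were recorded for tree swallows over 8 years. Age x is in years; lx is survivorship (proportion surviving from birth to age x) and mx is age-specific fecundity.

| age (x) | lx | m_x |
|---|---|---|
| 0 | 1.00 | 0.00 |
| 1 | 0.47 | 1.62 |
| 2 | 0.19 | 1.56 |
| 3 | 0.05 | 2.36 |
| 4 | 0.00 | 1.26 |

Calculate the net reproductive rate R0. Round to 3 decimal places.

lx·mx by age: 0, 0.7614, 0.2964, 0.118, 0
R0 = Σ lx·mx = 1.1758 → 1.176

1.176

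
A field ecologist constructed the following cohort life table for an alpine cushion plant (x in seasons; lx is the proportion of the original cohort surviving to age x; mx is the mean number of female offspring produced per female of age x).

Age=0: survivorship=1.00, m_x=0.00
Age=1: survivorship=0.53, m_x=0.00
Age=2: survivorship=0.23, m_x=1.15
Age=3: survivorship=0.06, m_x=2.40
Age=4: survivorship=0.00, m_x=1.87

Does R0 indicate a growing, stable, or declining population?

declining

R0 = Σ lx·mx = 0 + 0 + 0.2645 + 0.144 + 0 = 0.4085
R0 < 1, so the population is declining.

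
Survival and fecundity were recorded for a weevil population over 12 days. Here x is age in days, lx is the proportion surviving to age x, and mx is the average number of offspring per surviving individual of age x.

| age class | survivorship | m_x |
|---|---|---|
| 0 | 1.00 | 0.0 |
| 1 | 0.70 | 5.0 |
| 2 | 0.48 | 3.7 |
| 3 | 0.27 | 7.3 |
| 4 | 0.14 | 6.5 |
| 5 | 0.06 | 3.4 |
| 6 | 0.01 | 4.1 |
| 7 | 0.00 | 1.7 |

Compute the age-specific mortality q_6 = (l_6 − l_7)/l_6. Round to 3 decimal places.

1.000

q_6 = (l_6 − l_7) / l_6 = (0.01 − 0) / 0.01
     = 0.01 / 0.01 = 1 → 1.000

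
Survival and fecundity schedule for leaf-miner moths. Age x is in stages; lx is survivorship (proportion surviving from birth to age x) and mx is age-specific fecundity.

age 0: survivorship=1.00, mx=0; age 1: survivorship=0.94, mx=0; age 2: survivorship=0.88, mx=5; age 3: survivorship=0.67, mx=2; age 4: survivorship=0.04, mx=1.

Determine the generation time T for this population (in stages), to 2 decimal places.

lx·mx: 0, 0, 4.4, 1.34, 0.04 → R0 = 5.78
x·lx·mx: 0, 0, 8.8, 4.02, 0.16 → Σ = 12.98
T = 12.98 / 5.78 = 2.245675… → 2.25

2.25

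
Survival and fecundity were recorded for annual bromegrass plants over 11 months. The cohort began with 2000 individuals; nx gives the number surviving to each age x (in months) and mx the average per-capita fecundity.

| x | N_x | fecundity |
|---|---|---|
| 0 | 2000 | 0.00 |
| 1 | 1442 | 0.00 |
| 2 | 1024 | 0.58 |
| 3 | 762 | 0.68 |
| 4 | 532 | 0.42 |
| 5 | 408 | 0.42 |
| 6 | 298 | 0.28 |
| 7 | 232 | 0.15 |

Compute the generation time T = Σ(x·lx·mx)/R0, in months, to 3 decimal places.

3.223

lx = nx/n0 = nx/2000: 1, 0.721, 0.512, 0.381, 0.266, 0.204, 0.149, 0.116
lx·mx: 0, 0, 0.29696, 0.25908, 0.11172, 0.08568, 0.04172, 0.0174 → R0 = 0.81256
x·lx·mx: 0, 0, 0.59392, 0.77724, 0.44688, 0.4284, 0.25032, 0.1218 → Σ = 2.61856
T = 2.61856 / 0.81256 = 3.222605… → 3.223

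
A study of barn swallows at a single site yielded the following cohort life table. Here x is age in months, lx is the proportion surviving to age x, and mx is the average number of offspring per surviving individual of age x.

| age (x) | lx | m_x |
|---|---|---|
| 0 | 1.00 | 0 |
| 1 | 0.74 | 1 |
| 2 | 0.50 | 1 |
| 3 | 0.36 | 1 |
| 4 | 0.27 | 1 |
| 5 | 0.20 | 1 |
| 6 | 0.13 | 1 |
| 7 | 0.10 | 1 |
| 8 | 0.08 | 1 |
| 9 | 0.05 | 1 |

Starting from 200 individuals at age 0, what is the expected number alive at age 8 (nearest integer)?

Expected survivors = N0 · l_8 = 200 × 0.08 = 16 → 16

16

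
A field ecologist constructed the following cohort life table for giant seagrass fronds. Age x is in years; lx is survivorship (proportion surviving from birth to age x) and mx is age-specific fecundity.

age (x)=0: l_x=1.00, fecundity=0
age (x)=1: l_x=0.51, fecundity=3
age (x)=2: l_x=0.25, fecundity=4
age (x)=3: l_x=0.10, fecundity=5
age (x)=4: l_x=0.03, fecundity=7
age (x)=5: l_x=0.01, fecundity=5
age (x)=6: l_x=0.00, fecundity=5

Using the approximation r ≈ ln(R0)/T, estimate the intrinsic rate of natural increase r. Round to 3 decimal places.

R0 = Σ lx·mx = 0 + 1.53 + 1 + 0.5 + 0.21 + 0.05 + 0 = 3.29
Σ x·lx·mx = 6.12; T = 6.12/3.29 = 1.86018…
r ≈ ln(R0)/T = ln(3.29)/1.86018… = 0.6402… → 0.640

0.640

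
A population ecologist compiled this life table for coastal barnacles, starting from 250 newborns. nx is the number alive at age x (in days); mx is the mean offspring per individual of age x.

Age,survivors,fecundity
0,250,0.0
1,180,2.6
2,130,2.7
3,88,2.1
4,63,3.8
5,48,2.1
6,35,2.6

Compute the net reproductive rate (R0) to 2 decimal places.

lx = nx/n0 = nx/250: 1, 0.72, 0.52, 0.352, 0.252, 0.192, 0.14
lx·mx by age: 0, 1.872, 1.404, 0.7392, 0.9576, 0.4032, 0.364
R0 = Σ lx·mx = 5.74 → 5.74

5.74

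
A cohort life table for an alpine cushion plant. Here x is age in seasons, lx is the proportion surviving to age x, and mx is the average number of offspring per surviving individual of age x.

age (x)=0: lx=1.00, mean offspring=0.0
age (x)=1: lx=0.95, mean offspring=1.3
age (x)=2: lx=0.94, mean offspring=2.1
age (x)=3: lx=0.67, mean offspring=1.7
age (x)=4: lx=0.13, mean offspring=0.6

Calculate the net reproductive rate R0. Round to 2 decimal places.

lx·mx by age: 0, 1.235, 1.974, 1.139, 0.078
R0 = Σ lx·mx = 4.426 → 4.43

4.43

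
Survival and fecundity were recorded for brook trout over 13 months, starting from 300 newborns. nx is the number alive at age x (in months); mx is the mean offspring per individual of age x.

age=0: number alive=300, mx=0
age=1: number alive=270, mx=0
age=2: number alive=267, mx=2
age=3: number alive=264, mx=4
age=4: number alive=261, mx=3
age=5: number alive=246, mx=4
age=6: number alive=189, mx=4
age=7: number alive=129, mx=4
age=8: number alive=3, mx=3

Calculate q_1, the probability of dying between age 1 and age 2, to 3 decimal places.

0.011

lx = nx/n0 = nx/300: 1, 0.9, 0.89, 0.88, 0.87, 0.82, 0.63, 0.43, 0.01
q_1 = (l_1 − l_2) / l_1 = (0.9 − 0.89) / 0.9
     = 0.01 / 0.9 = 0.011111… → 0.011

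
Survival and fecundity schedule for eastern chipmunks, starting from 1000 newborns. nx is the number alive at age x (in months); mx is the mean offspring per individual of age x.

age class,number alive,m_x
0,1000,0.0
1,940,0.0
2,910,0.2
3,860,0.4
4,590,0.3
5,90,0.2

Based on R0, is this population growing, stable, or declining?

declining

lx = nx/n0 = nx/1000: 1, 0.94, 0.91, 0.86, 0.59, 0.09
R0 = Σ lx·mx = 0 + 0 + 0.182 + 0.344 + 0.177 + 0.018 = 0.721
R0 < 1, so the population is declining.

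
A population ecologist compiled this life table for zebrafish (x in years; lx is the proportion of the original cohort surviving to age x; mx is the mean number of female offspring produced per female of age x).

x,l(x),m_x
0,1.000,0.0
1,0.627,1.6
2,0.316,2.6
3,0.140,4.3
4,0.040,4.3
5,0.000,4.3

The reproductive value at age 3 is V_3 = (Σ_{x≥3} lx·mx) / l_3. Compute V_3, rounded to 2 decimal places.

lx·mx for x ≥ 3: 0.602, 0.172, 0 → sum = 0.774
V_3 = 0.774 / l_3 = 0.774 / 0.14 = 5.528571… → 5.53

5.53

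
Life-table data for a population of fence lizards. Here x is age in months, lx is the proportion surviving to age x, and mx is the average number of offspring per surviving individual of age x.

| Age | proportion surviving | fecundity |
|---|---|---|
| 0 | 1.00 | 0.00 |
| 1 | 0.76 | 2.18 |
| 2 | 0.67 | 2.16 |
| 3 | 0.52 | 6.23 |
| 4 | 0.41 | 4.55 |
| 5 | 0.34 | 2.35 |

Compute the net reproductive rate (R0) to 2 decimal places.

lx·mx by age: 0, 1.6568, 1.4472, 3.2396, 1.8655, 0.799
R0 = Σ lx·mx = 9.0081 → 9.01

9.01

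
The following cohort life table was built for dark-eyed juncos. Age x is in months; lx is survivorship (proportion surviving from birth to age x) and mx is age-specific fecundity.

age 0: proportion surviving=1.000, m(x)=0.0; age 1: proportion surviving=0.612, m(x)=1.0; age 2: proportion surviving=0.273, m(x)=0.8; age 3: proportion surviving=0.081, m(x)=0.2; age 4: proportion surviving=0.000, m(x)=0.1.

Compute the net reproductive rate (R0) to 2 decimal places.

0.85

lx·mx by age: 0, 0.612, 0.2184, 0.0162, 0
R0 = Σ lx·mx = 0.8466 → 0.85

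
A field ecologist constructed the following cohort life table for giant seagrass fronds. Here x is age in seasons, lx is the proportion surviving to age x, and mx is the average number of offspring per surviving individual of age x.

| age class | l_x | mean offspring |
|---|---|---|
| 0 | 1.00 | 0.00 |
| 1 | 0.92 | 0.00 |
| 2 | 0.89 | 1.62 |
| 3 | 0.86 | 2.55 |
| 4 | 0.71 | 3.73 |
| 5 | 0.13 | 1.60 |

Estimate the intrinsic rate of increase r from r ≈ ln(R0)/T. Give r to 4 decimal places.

R0 = Σ lx·mx = 0 + 0 + 1.4418 + 2.193 + 2.6483 + 0.208 = 6.4911
Σ x·lx·mx = 21.0958; T = 21.0958/6.4911 = 3.24996…
r ≈ ln(R0)/T = ln(6.4911)/3.24996… = 0.575525… → 0.5755

0.5755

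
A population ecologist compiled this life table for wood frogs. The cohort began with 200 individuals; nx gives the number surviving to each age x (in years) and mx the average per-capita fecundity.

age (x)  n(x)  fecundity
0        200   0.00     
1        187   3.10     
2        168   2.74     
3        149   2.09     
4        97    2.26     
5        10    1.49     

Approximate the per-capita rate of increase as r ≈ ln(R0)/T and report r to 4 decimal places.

lx = nx/n0 = nx/200: 1, 0.935, 0.84, 0.745, 0.485, 0.05
R0 = Σ lx·mx = 0 + 2.8985 + 2.3016 + 1.55705 + 1.0961 + 0.0745 = 7.92775
Σ x·lx·mx = 16.92975; T = 16.92975/7.92775 = 2.13551…
r ≈ ln(R0)/T = ln(7.92775)/2.13551… = 0.969499… → 0.9695

0.9695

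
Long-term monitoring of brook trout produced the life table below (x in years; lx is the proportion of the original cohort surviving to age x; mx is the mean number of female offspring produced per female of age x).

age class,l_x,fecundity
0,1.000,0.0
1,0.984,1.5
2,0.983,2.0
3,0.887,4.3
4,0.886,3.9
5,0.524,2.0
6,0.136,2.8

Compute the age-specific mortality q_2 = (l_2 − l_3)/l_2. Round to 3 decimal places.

0.098

q_2 = (l_2 − l_3) / l_2 = (0.983 − 0.887) / 0.983
     = 0.096 / 0.983 = 0.09766… → 0.098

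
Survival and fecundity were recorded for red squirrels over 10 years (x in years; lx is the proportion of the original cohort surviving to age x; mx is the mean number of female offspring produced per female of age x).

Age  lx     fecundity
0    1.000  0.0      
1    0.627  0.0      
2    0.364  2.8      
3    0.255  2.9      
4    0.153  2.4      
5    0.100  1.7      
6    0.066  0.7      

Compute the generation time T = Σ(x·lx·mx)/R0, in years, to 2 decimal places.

lx·mx: 0, 0, 1.0192, 0.7395, 0.3672, 0.17, 0.0462 → R0 = 2.3421
x·lx·mx: 0, 0, 2.0384, 2.2185, 1.4688, 0.85, 0.2772 → Σ = 6.8529
T = 6.8529 / 2.3421 = 2.925964… → 2.93

2.93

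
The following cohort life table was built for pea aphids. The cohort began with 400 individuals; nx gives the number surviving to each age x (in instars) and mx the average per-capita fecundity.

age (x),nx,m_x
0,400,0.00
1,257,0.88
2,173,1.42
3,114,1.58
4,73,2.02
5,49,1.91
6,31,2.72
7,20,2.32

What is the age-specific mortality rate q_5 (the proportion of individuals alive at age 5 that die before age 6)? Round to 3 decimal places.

0.367

lx = nx/n0 = nx/400: 1, 0.6425, 0.4325, 0.285, 0.1825, 0.1225, 0.0775, 0.05
q_5 = (l_5 − l_6) / l_5 = (0.1225 − 0.0775) / 0.1225
     = 0.045 / 0.1225 = 0.367347… → 0.367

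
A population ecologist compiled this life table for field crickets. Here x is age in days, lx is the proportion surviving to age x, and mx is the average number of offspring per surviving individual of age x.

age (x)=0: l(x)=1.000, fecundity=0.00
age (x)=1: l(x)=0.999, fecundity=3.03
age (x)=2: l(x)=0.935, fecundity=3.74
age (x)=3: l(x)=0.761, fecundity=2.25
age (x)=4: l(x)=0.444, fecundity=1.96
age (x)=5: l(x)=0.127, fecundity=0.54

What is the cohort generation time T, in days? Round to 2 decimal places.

2.07

lx·mx: 0, 3.02697, 3.4969, 1.71225, 0.87024, 0.06858 → R0 = 9.17494
x·lx·mx: 0, 3.02697, 6.9938, 5.13675, 3.48096, 0.3429 → Σ = 18.98138
T = 18.98138 / 9.17494 = 2.068829… → 2.07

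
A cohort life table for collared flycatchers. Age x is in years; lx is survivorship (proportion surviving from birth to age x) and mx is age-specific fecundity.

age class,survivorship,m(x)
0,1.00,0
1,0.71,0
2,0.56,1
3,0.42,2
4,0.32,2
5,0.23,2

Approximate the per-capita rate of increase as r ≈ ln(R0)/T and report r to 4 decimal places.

0.2695

R0 = Σ lx·mx = 0 + 0 + 0.56 + 0.84 + 0.64 + 0.46 = 2.5
Σ x·lx·mx = 8.5; T = 8.5/2.5 = 3.4
r ≈ ln(R0)/T = ln(2.5)/3.4 = 0.269497… → 0.2695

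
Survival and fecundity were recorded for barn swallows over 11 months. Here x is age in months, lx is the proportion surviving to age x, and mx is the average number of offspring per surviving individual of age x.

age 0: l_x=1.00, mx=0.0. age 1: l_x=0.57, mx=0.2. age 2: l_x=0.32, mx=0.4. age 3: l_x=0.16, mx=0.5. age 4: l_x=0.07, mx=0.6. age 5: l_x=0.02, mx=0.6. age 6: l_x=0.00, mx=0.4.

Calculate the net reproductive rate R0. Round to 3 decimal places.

0.376

lx·mx by age: 0, 0.114, 0.128, 0.08, 0.042, 0.012, 0
R0 = Σ lx·mx = 0.376 → 0.376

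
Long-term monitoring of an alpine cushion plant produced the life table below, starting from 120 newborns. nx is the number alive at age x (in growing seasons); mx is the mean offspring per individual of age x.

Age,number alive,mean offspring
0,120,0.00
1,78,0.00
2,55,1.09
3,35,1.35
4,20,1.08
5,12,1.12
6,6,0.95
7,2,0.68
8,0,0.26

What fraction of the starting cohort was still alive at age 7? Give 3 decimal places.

l_7 = n_7/n_0 = 2/120 = 0.016667… → 0.017

0.017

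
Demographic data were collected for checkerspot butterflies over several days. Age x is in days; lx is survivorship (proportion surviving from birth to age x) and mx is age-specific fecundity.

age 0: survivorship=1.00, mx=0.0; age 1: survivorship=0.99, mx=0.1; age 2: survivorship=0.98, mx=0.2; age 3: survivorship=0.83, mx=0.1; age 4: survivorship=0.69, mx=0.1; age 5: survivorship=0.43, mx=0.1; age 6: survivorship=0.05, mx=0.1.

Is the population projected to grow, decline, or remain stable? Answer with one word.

declining

R0 = Σ lx·mx = 0 + 0.099 + 0.196 + 0.083 + 0.069 + 0.043 + 0.005 = 0.495
R0 < 1, so the population is declining.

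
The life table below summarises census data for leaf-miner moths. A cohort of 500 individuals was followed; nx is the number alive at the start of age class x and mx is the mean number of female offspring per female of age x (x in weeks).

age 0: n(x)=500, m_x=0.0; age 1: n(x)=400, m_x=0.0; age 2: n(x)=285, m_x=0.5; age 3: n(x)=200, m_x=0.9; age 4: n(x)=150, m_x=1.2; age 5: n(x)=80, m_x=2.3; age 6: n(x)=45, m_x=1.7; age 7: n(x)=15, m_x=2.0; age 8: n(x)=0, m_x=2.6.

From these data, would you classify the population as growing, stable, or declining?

growing

lx = nx/n0 = nx/500: 1, 0.8, 0.57, 0.4, 0.3, 0.16, 0.09, 0.03, 0
R0 = Σ lx·mx = 0 + 0 + 0.285 + 0.36 + 0.36 + 0.368 + 0.153 + 0.06 + 0 = 1.586
R0 > 1, so the population is growing.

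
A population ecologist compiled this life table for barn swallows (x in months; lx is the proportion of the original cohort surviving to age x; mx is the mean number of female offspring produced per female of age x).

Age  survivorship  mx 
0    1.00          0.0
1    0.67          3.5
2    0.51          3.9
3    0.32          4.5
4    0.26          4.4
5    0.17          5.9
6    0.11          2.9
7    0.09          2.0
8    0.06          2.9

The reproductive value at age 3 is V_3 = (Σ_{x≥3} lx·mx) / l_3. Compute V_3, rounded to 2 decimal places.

lx·mx for x ≥ 3: 1.44, 1.144, 1.003, 0.319, 0.18, 0.174 → sum = 4.26
V_3 = 4.26 / l_3 = 4.26 / 0.32 = 13.3125 → 13.31

13.31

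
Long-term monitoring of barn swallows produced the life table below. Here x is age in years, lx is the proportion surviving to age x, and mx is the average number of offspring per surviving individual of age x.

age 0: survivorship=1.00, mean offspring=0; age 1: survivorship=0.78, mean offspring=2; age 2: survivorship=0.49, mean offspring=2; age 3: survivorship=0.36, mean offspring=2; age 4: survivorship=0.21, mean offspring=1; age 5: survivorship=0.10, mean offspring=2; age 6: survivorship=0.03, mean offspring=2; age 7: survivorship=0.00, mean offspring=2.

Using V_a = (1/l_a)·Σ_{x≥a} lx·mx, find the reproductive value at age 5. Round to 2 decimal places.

2.60

lx·mx for x ≥ 5: 0.2, 0.06, 0 → sum = 0.26
V_5 = 0.26 / l_5 = 0.26 / 0.1 = 2.6 → 2.60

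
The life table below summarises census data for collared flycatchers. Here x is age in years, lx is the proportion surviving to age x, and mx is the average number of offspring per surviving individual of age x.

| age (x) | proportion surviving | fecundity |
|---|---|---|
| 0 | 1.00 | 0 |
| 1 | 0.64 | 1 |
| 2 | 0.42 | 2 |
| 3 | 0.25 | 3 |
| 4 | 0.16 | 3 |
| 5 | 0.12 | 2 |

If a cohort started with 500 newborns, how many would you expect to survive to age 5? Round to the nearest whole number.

60

Expected survivors = N0 · l_5 = 500 × 0.12 = 60 → 60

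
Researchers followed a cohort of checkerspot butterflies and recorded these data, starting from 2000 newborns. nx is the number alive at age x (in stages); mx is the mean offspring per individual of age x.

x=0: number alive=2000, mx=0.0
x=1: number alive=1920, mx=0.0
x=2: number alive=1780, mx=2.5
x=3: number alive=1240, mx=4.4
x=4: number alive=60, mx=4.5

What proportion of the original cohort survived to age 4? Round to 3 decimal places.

l_4 = n_4/n_0 = 60/2000 = 0.03 → 0.030

0.030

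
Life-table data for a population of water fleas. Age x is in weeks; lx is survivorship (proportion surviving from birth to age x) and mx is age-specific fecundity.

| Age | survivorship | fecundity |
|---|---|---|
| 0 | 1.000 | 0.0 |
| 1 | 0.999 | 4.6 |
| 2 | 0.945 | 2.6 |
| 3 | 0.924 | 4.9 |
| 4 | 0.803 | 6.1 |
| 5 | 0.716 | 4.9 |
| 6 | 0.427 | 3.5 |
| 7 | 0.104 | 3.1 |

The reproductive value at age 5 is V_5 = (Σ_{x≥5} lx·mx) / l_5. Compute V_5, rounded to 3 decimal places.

7.438

lx·mx for x ≥ 5: 3.5084, 1.4945, 0.3224 → sum = 5.3253
V_5 = 5.3253 / l_5 = 5.3253 / 0.716 = 7.43757… → 7.438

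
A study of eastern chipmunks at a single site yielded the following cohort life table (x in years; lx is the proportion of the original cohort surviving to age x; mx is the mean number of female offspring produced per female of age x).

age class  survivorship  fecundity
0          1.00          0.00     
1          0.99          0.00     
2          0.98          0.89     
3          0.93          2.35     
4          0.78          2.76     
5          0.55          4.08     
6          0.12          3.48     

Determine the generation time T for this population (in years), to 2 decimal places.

lx·mx: 0, 0, 0.8722, 2.1855, 2.1528, 2.244, 0.4176 → R0 = 7.8721
x·lx·mx: 0, 0, 1.7444, 6.5565, 8.6112, 11.22, 2.5056 → Σ = 30.6377
T = 30.6377 / 7.8721 = 3.891935… → 3.89

3.89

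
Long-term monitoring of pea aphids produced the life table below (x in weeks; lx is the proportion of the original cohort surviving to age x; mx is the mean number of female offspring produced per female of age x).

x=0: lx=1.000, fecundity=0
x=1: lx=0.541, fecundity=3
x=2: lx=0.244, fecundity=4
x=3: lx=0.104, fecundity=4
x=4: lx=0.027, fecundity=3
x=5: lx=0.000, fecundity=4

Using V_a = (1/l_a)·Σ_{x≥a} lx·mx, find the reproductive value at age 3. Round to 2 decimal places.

4.78

lx·mx for x ≥ 3: 0.416, 0.081, 0 → sum = 0.497
V_3 = 0.497 / l_3 = 0.497 / 0.104 = 4.778846… → 4.78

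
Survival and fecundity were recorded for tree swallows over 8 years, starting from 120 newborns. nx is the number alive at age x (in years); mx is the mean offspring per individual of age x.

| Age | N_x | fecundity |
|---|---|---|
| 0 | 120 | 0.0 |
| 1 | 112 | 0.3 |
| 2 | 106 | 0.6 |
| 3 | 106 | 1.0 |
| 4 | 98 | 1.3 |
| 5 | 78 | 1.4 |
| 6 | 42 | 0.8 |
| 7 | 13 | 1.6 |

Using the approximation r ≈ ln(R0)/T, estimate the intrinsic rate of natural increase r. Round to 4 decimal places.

lx = nx/n0 = nx/120: 1, 0.93333…, 0.88333…, 0.88333…, 0.81667…, 0.65, 0.35, 0.10833…
R0 = Σ lx·mx = 0 + 0.28… + 0.53… + 0.88333… + 1.06167… + 0.91 + 0.28 + 0.17333… = 4.118333…
Σ x·lx·mx = 15.68…; T = 15.68…/4.118333… = 3.80737…
r ≈ ln(R0)/T = ln(4.118333…)/3.80737… = 0.371766… → 0.3718

0.3718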